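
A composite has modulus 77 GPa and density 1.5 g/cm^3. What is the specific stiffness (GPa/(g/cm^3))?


Specific stiffness = E/rho = 77/1.5 = 51.3 GPa/(g/cm^3)

51.3 GPa/(g/cm^3)


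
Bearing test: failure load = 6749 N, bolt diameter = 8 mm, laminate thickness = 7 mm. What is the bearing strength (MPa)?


sigma_br = F/(d*h) = 6749/(8*7) = 120.5 MPa

120.5 MPa


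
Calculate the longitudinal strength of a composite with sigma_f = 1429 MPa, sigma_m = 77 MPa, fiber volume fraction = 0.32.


sigma_1 = sigma_f*Vf + sigma_m*(1-Vf) = 1429*0.32 + 77*0.68 = 509.6 MPa

509.6 MPa


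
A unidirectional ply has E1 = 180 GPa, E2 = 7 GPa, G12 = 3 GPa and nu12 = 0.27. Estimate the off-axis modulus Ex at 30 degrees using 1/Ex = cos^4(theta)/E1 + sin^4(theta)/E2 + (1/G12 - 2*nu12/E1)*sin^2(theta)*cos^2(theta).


cos^4(30) = 0.5625, sin^4(30) = 0.0625, sin^2(30)*cos^2(30) = 0.1875
1/G12 - 2*nu12/E1 = 1/3 - 2*0.27/180 = 0.330333 GPa^-1
1/Ex = 0.5625/180 + 0.0625/7 + 0.330333*0.1875 = 0.0739911 GPa^-1
Ex = 13.52 GPa

13.52 GPa


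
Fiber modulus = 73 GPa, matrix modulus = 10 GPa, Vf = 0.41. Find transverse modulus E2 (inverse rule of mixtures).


1/E2 = Vf/Ef + (1-Vf)/Em = 0.41/73 + 0.59/10
E2 = 15.48 GPa

15.48 GPa


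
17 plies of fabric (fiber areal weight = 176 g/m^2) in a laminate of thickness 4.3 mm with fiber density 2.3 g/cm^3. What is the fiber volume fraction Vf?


Vf = n * FAW / (rho_f * h * 1000) = 17 * 176 / (2.3 * 4.3 * 1000) = 0.3025

0.3025


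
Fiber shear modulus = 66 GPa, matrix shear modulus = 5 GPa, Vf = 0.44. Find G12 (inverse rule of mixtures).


1/G12 = Vf/Gf + (1-Vf)/Gm = 0.44/66 + 0.56/5
G12 = 8.43 GPa

8.43 GPa


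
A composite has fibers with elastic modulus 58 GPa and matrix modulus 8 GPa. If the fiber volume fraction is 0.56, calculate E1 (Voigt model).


E1 = Ef*Vf + Em*(1-Vf) = 58*0.56 + 8*0.44 = 36.0 GPa

36.0 GPa


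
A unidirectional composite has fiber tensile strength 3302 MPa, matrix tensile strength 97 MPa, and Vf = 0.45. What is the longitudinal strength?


sigma_1 = sigma_f*Vf + sigma_m*(1-Vf) = 3302*0.45 + 97*0.55 = 1539.3 MPa

1539.3 MPa


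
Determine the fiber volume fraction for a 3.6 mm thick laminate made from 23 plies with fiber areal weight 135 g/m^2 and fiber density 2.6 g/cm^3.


Vf = n * FAW / (rho_f * h * 1000) = 23 * 135 / (2.6 * 3.6 * 1000) = 0.3317

0.3317


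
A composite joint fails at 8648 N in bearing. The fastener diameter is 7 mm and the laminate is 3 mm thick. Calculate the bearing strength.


sigma_br = F/(d*h) = 8648/(7*3) = 411.8 MPa

411.8 MPa


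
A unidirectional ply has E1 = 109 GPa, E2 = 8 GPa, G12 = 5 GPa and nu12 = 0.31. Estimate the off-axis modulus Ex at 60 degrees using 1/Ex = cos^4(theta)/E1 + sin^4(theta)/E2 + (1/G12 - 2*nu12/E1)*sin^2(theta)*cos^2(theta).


cos^4(60) = 0.0625, sin^4(60) = 0.5625, sin^2(60)*cos^2(60) = 0.1875
1/G12 - 2*nu12/E1 = 1/5 - 2*0.31/109 = 0.194312 GPa^-1
1/Ex = 0.0625/109 + 0.5625/8 + 0.194312*0.1875 = 0.1073194 GPa^-1
Ex = 9.32 GPa

9.32 GPa


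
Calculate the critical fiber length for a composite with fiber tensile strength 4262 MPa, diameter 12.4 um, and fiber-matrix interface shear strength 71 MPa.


Lc = sigma_f * d / (2 * tau_i) = 4262 * 12.4 / (2 * 71) = 372.2 um

372.2 um


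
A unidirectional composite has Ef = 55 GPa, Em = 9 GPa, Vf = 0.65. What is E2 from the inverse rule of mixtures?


1/E2 = Vf/Ef + (1-Vf)/Em = 0.65/55 + 0.35/9
E2 = 19.72 GPa

19.72 GPa


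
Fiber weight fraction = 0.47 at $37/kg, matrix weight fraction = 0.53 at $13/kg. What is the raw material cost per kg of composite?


Cost = cost_f*Wf + cost_m*Wm = 37*0.47 + 13*0.53 = $24.28/kg

$24.28/kg


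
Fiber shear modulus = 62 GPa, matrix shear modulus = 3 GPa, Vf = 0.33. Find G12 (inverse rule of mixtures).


1/G12 = Vf/Gf + (1-Vf)/Gm = 0.33/62 + 0.67/3
G12 = 4.37 GPa

4.37 GPa


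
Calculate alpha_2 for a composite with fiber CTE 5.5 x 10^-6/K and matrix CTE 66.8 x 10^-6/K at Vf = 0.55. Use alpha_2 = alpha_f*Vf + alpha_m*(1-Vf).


alpha_2 = alpha_f*Vf + alpha_m*(1-Vf) = 5.5*0.55 + 66.8*0.45 = 33.1 x 10^-6/K

33.1 x 10^-6/K


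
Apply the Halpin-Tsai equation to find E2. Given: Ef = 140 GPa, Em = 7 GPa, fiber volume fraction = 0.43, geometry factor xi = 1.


eta = (Ef/Em - 1)/(Ef/Em + xi) = (20.0 - 1)/(20.0 + 1) = 0.9048
E2 = Em*(1+xi*eta*Vf)/(1-eta*Vf) = 15.92 GPa

15.92 GPa


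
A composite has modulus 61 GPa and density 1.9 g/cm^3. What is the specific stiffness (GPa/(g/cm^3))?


Specific stiffness = E/rho = 61/1.9 = 32.1 GPa/(g/cm^3)

32.1 GPa/(g/cm^3)


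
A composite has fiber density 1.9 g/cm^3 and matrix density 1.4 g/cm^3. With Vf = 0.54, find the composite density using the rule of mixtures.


rho_c = rho_f*Vf + rho_m*(1-Vf) = 1.9*0.54 + 1.4*0.46 = 1.67 g/cm^3

1.67 g/cm^3


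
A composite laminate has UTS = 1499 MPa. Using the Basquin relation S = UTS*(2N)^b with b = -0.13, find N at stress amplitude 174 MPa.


N = 0.5 * (S/UTS)^(1/b) = 0.5 * (174/1499)^(1/-0.13) = 7.8202e+06 cycles

7.8202e+06 cycles


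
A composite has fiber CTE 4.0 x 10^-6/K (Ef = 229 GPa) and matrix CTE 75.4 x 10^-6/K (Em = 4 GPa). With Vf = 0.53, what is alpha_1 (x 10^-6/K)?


E1 = Ef*Vf + Em*(1-Vf) = 123.25
alpha_1 = (alpha_f*Ef*Vf + alpha_m*Em*(1-Vf))/E1 = 5.09 x 10^-6/K

5.09 x 10^-6/K


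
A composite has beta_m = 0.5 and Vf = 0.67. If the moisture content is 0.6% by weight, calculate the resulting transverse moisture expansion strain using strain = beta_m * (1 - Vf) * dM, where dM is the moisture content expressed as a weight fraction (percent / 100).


dM = 0.6/100 = 0.006
strain = beta_m * (1-Vf) * dM = 0.5 * 0.33 * 0.006 = 0.00099

0.00099


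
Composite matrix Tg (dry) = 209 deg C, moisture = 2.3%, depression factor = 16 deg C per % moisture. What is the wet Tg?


Tg_wet = Tg_dry - k*moisture = 209 - 16*2.3 = 172.2 deg C

172.2 deg C


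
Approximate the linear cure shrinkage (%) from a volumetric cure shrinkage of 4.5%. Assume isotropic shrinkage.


Linear shrinkage ≈ vol_shrink/3 = 4.5/3 = 1.5%

1.5%


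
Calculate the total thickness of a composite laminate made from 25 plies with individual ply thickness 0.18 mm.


h = n * t_ply = 25 * 0.18 = 4.5 mm

4.5 mm


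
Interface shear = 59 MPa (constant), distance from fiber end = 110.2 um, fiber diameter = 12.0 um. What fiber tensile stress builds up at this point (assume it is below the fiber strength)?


Force balance: sigma_f * (pi*d^2/4) = tau * (pi*d) * x  ->  sigma_f = 4 * tau * x / d
sigma_f = 4 * 59 * 110.2 / 12.0 = 2167.3 MPa

2167.3 MPa


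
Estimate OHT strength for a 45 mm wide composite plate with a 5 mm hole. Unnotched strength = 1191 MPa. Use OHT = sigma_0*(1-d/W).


OHT = sigma_0*(1-d/W) = 1191*(1-5/45) = 1058.7 MPa

1058.7 MPa


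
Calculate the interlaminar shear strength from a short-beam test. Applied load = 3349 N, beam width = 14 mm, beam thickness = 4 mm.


ILSS = 3F/(4bh) = 3*3349/(4*14*4) = 44.85 MPa

44.85 MPa


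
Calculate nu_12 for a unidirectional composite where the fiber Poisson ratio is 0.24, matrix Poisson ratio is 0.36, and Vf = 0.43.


nu_12 = nu_f*Vf + nu_m*(1-Vf) = 0.24*0.43 + 0.36*0.57 = 0.3084

0.3084


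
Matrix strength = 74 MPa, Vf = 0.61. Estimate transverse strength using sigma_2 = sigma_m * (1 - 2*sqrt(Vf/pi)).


factor = 1 - 2*sqrt(0.61/pi) = 0.1187
sigma_2 = 74 * 0.1187 = 8.78 MPa

8.78 MPa


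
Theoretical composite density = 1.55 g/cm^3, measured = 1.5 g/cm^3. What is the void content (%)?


Void% = (rho_theo - rho_actual)/rho_theo * 100 = (1.55 - 1.5)/1.55 * 100 = 3.23%

3.23%


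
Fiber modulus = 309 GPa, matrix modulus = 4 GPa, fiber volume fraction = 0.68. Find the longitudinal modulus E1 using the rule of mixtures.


E1 = Ef*Vf + Em*(1-Vf) = 309*0.68 + 4*0.32 = 211.4 GPa

211.4 GPa


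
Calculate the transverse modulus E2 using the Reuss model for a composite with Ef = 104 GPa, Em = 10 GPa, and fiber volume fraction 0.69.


1/E2 = Vf/Ef + (1-Vf)/Em = 0.69/104 + 0.31/10
E2 = 26.57 GPa

26.57 GPa


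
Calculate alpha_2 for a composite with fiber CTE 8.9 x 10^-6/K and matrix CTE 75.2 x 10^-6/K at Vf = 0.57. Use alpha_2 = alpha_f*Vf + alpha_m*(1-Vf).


alpha_2 = alpha_f*Vf + alpha_m*(1-Vf) = 8.9*0.57 + 75.2*0.43 = 37.4 x 10^-6/K

37.4 x 10^-6/K


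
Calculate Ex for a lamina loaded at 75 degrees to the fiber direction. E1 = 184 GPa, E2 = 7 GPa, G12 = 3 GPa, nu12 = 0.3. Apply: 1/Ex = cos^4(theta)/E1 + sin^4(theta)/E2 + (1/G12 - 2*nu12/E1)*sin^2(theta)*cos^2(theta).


cos^4(75) = 0.004487, sin^4(75) = 0.870513, sin^2(75)*cos^2(75) = 0.0625
1/G12 - 2*nu12/E1 = 1/3 - 2*0.3/184 = 0.330072 GPa^-1
1/Ex = 0.004487/184 + 0.870513/7 + 0.330072*0.0625 = 0.1450129 GPa^-1
Ex = 6.9 GPa

6.9 GPa


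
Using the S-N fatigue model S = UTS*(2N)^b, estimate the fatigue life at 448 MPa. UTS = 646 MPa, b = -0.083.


N = 0.5 * (S/UTS)^(1/b) = 0.5 * (448/646)^(1/-0.083) = 41.1230 cycles

41.1230 cycles


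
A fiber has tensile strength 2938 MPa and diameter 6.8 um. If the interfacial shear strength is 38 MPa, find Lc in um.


Lc = sigma_f * d / (2 * tau_i) = 2938 * 6.8 / (2 * 38) = 262.9 um

262.9 um


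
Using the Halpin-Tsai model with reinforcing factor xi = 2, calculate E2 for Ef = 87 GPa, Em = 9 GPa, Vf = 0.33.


eta = (Ef/Em - 1)/(Ef/Em + xi) = (9.6667 - 1)/(9.6667 + 2) = 0.7429
E2 = Em*(1+xi*eta*Vf)/(1-eta*Vf) = 17.77 GPa

17.77 GPa


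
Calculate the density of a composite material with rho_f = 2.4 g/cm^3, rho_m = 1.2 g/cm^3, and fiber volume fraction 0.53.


rho_c = rho_f*Vf + rho_m*(1-Vf) = 2.4*0.53 + 1.2*0.47 = 1.836 g/cm^3

1.836 g/cm^3


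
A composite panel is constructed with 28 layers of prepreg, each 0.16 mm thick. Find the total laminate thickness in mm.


h = n * t_ply = 28 * 0.16 = 4.48 mm

4.48 mm


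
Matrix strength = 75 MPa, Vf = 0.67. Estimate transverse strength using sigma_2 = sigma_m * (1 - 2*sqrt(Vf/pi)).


factor = 1 - 2*sqrt(0.67/pi) = 0.0764
sigma_2 = 75 * 0.0764 = 5.73 MPa

5.73 MPa


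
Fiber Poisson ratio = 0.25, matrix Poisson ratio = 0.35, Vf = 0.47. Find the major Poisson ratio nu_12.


nu_12 = nu_f*Vf + nu_m*(1-Vf) = 0.25*0.47 + 0.35*0.53 = 0.303

0.303


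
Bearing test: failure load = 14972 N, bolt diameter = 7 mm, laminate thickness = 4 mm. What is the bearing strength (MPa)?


sigma_br = F/(d*h) = 14972/(7*4) = 534.7 MPa

534.7 MPa


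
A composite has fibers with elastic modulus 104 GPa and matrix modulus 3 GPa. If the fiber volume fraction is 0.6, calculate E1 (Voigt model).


E1 = Ef*Vf + Em*(1-Vf) = 104*0.6 + 3*0.4 = 63.6 GPa

63.6 GPa


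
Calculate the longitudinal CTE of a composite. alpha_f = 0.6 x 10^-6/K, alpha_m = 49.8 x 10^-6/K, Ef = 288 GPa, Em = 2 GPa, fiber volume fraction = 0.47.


E1 = Ef*Vf + Em*(1-Vf) = 136.42
alpha_1 = (alpha_f*Ef*Vf + alpha_m*Em*(1-Vf))/E1 = 0.98 x 10^-6/K

0.98 x 10^-6/K


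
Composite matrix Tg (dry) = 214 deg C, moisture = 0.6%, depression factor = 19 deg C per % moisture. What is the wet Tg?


Tg_wet = Tg_dry - k*moisture = 214 - 19*0.6 = 202.6 deg C

202.6 deg C


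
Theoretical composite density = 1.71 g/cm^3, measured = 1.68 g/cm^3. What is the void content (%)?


Void% = (rho_theo - rho_actual)/rho_theo * 100 = (1.71 - 1.68)/1.71 * 100 = 1.75%

1.75%


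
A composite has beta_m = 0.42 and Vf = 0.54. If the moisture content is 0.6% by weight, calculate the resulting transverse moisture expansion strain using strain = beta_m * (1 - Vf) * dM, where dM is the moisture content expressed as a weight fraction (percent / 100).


dM = 0.6/100 = 0.006
strain = beta_m * (1-Vf) * dM = 0.42 * 0.46 * 0.006 = 0.0011592

0.0011592


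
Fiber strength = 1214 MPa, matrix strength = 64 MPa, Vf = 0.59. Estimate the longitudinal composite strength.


sigma_1 = sigma_f*Vf + sigma_m*(1-Vf) = 1214*0.59 + 64*0.41 = 742.5 MPa

742.5 MPa


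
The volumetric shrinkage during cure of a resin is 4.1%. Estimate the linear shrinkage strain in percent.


Linear shrinkage ≈ vol_shrink/3 = 4.1/3 = 1.367%

1.367%


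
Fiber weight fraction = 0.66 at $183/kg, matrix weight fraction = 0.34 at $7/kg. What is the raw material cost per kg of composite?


Cost = cost_f*Wf + cost_m*Wm = 183*0.66 + 7*0.34 = $123.16/kg

$123.16/kg


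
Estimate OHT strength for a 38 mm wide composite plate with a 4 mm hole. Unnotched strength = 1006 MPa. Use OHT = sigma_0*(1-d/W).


OHT = sigma_0*(1-d/W) = 1006*(1-4/38) = 900.1 MPa

900.1 MPa


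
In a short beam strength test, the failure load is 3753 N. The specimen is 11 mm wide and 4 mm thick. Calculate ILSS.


ILSS = 3F/(4bh) = 3*3753/(4*11*4) = 63.97 MPa

63.97 MPa


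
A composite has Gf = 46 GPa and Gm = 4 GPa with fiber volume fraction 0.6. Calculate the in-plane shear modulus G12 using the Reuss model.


1/G12 = Vf/Gf + (1-Vf)/Gm = 0.6/46 + 0.4/4
G12 = 8.85 GPa

8.85 GPa


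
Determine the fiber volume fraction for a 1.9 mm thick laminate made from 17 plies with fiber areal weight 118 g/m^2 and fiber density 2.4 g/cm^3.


Vf = n * FAW / (rho_f * h * 1000) = 17 * 118 / (2.4 * 1.9 * 1000) = 0.4399

0.4399


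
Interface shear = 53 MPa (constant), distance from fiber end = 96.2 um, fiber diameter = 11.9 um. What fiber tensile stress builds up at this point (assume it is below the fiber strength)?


Force balance: sigma_f * (pi*d^2/4) = tau * (pi*d) * x  ->  sigma_f = 4 * tau * x / d
sigma_f = 4 * 53 * 96.2 / 11.9 = 1713.8 MPa

1713.8 MPa


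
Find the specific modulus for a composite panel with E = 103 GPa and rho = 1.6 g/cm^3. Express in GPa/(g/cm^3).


Specific stiffness = E/rho = 103/1.6 = 64.4 GPa/(g/cm^3)

64.4 GPa/(g/cm^3)


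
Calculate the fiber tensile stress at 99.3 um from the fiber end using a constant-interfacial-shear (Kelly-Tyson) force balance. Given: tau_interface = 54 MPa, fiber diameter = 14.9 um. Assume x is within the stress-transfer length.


Force balance: sigma_f * (pi*d^2/4) = tau * (pi*d) * x  ->  sigma_f = 4 * tau * x / d
sigma_f = 4 * 54 * 99.3 / 14.9 = 1439.5 MPa

1439.5 MPa


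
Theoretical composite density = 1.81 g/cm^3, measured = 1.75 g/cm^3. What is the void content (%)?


Void% = (rho_theo - rho_actual)/rho_theo * 100 = (1.81 - 1.75)/1.81 * 100 = 3.31%

3.31%


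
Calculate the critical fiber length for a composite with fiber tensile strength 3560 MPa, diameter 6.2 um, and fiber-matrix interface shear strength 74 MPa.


Lc = sigma_f * d / (2 * tau_i) = 3560 * 6.2 / (2 * 74) = 149.1 um

149.1 um


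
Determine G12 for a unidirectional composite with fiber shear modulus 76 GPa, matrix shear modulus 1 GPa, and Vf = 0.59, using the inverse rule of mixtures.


1/G12 = Vf/Gf + (1-Vf)/Gm = 0.59/76 + 0.41/1
G12 = 2.39 GPa

2.39 GPa


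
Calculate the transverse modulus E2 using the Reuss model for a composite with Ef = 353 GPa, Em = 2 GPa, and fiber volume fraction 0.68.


1/E2 = Vf/Ef + (1-Vf)/Em = 0.68/353 + 0.32/2
E2 = 6.18 GPa

6.18 GPa


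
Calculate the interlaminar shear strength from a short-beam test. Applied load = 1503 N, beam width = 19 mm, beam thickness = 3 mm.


ILSS = 3F/(4bh) = 3*1503/(4*19*3) = 19.78 MPa

19.78 MPa


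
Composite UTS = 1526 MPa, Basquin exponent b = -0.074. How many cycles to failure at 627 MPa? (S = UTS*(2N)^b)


N = 0.5 * (S/UTS)^(1/b) = 0.5 * (627/1526)^(1/-0.074) = 82997.4026 cycles

82997.4026 cycles


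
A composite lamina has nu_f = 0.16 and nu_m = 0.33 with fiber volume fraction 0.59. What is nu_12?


nu_12 = nu_f*Vf + nu_m*(1-Vf) = 0.16*0.59 + 0.33*0.41 = 0.2297

0.2297


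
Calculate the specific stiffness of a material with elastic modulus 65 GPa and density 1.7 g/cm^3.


Specific stiffness = E/rho = 65/1.7 = 38.2 GPa/(g/cm^3)

38.2 GPa/(g/cm^3)


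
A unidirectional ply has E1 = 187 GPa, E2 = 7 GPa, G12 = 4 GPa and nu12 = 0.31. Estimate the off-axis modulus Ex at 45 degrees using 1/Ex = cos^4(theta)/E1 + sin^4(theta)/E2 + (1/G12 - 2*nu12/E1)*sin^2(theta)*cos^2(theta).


cos^4(45) = 0.25, sin^4(45) = 0.25, sin^2(45)*cos^2(45) = 0.25
1/G12 - 2*nu12/E1 = 1/4 - 2*0.31/187 = 0.246684 GPa^-1
1/Ex = 0.25/187 + 0.25/7 + 0.246684*0.25 = 0.0987223 GPa^-1
Ex = 10.13 GPa

10.13 GPa


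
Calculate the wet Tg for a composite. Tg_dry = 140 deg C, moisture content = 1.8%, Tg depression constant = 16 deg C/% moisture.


Tg_wet = Tg_dry - k*moisture = 140 - 16*1.8 = 111.2 deg C

111.2 deg C


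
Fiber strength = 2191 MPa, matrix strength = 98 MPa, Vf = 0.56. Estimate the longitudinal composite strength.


sigma_1 = sigma_f*Vf + sigma_m*(1-Vf) = 2191*0.56 + 98*0.44 = 1270.1 MPa

1270.1 MPa


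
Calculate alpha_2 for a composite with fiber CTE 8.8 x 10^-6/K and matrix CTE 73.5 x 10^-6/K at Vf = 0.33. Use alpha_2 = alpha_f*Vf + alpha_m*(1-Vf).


alpha_2 = alpha_f*Vf + alpha_m*(1-Vf) = 8.8*0.33 + 73.5*0.67 = 52.1 x 10^-6/K

52.1 x 10^-6/K


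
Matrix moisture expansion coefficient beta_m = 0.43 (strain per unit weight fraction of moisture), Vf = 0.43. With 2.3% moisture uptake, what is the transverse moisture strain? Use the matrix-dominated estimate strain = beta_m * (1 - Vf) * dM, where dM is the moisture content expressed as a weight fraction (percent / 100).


dM = 2.3/100 = 0.023
strain = beta_m * (1-Vf) * dM = 0.43 * 0.57 * 0.023 = 0.0056373

0.0056373


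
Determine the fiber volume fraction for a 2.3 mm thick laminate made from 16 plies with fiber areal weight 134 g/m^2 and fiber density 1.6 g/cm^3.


Vf = n * FAW / (rho_f * h * 1000) = 16 * 134 / (1.6 * 2.3 * 1000) = 0.5826

0.5826


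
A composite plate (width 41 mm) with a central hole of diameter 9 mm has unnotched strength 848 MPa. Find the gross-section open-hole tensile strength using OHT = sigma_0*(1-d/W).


OHT = sigma_0*(1-d/W) = 848*(1-9/41) = 661.9 MPa

661.9 MPa


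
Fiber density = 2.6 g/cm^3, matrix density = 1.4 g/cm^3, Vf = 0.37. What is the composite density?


rho_c = rho_f*Vf + rho_m*(1-Vf) = 2.6*0.37 + 1.4*0.63 = 1.844 g/cm^3

1.844 g/cm^3


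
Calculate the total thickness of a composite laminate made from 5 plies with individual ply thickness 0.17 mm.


h = n * t_ply = 5 * 0.17 = 0.85 mm

0.85 mm


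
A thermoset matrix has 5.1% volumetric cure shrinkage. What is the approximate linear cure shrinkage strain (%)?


Linear shrinkage ≈ vol_shrink/3 = 5.1/3 = 1.7%

1.7%


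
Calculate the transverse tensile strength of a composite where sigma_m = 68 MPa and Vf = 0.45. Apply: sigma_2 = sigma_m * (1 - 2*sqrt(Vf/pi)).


factor = 1 - 2*sqrt(0.45/pi) = 0.2431
sigma_2 = 68 * 0.2431 = 16.53 MPa

16.53 MPa


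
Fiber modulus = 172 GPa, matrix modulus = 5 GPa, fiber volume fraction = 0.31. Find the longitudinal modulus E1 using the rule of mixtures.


E1 = Ef*Vf + Em*(1-Vf) = 172*0.31 + 5*0.69 = 56.77 GPa

56.77 GPa


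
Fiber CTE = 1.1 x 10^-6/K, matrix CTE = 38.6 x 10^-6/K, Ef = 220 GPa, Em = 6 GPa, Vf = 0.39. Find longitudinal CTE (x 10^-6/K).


E1 = Ef*Vf + Em*(1-Vf) = 89.46
alpha_1 = (alpha_f*Ef*Vf + alpha_m*Em*(1-Vf))/E1 = 2.63 x 10^-6/K

2.63 x 10^-6/K


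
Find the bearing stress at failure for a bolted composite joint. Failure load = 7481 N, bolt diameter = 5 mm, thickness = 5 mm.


sigma_br = F/(d*h) = 7481/(5*5) = 299.2 MPa

299.2 MPa


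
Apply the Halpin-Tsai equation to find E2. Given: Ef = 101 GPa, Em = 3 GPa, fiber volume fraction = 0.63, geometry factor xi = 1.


eta = (Ef/Em - 1)/(Ef/Em + xi) = (33.6667 - 1)/(33.6667 + 1) = 0.9423
E2 = Em*(1+xi*eta*Vf)/(1-eta*Vf) = 11.77 GPa

11.77 GPa


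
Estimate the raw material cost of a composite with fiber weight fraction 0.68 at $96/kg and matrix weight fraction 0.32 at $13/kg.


Cost = cost_f*Wf + cost_m*Wm = 96*0.68 + 13*0.32 = $69.44/kg

$69.44/kg


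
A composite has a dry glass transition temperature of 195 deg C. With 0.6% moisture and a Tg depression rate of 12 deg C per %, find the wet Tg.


Tg_wet = Tg_dry - k*moisture = 195 - 12*0.6 = 187.8 deg C

187.8 deg C


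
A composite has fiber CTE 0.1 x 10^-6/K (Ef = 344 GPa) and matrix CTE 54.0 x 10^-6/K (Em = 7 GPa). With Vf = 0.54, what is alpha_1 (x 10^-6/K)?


E1 = Ef*Vf + Em*(1-Vf) = 188.98
alpha_1 = (alpha_f*Ef*Vf + alpha_m*Em*(1-Vf))/E1 = 1.02 x 10^-6/K

1.02 x 10^-6/K


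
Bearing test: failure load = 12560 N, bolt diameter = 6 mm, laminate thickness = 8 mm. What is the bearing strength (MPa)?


sigma_br = F/(d*h) = 12560/(6*8) = 261.7 MPa

261.7 MPa


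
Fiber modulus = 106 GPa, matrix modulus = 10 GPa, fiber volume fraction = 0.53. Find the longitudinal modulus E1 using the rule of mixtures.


E1 = Ef*Vf + Em*(1-Vf) = 106*0.53 + 10*0.47 = 60.88 GPa

60.88 GPa


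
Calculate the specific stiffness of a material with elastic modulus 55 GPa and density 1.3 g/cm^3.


Specific stiffness = E/rho = 55/1.3 = 42.3 GPa/(g/cm^3)

42.3 GPa/(g/cm^3)


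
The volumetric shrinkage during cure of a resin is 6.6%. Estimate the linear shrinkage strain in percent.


Linear shrinkage ≈ vol_shrink/3 = 6.6/3 = 2.2%

2.2%


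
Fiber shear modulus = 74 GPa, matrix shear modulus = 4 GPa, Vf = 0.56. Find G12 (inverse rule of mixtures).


1/G12 = Vf/Gf + (1-Vf)/Gm = 0.56/74 + 0.44/4
G12 = 8.51 GPa

8.51 GPa


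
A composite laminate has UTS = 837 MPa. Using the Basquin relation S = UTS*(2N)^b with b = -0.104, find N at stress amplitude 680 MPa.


N = 0.5 * (S/UTS)^(1/b) = 0.5 * (680/837)^(1/-0.104) = 3.6850 cycles

3.6850 cycles


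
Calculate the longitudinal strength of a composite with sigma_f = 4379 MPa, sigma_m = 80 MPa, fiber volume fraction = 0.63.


sigma_1 = sigma_f*Vf + sigma_m*(1-Vf) = 4379*0.63 + 80*0.37 = 2788.4 MPa

2788.4 MPa


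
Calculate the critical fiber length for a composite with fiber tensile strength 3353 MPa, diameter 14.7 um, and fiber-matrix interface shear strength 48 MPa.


Lc = sigma_f * d / (2 * tau_i) = 3353 * 14.7 / (2 * 48) = 513.4 um

513.4 um


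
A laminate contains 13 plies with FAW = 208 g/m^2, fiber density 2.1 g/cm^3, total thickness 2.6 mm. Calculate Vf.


Vf = n * FAW / (rho_f * h * 1000) = 13 * 208 / (2.1 * 2.6 * 1000) = 0.4952

0.4952


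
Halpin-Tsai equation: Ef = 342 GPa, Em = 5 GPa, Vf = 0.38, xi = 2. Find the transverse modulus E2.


eta = (Ef/Em - 1)/(Ef/Em + xi) = (68.4 - 1)/(68.4 + 2) = 0.9574
E2 = Em*(1+xi*eta*Vf)/(1-eta*Vf) = 13.58 GPa

13.58 GPa


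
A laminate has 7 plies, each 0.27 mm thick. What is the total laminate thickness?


h = n * t_ply = 7 * 0.27 = 1.89 mm

1.89 mm


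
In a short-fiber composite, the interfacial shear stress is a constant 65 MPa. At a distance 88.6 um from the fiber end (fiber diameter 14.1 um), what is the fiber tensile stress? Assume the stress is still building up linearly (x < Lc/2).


Force balance: sigma_f * (pi*d^2/4) = tau * (pi*d) * x  ->  sigma_f = 4 * tau * x / d
sigma_f = 4 * 65 * 88.6 / 14.1 = 1633.8 MPa

1633.8 MPa


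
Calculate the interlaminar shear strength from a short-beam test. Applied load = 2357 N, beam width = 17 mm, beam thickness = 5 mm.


ILSS = 3F/(4bh) = 3*2357/(4*17*5) = 20.8 MPa

20.8 MPa


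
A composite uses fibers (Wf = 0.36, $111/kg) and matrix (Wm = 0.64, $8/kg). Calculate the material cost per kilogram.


Cost = cost_f*Wf + cost_m*Wm = 111*0.36 + 8*0.64 = $45.08/kg

$45.08/kg


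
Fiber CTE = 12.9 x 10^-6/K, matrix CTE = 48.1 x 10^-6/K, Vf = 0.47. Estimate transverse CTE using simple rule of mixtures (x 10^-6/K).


alpha_2 = alpha_f*Vf + alpha_m*(1-Vf) = 12.9*0.47 + 48.1*0.53 = 31.6 x 10^-6/K

31.6 x 10^-6/K


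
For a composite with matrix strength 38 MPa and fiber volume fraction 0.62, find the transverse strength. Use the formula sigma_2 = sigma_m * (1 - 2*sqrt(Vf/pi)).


factor = 1 - 2*sqrt(0.62/pi) = 0.1115
sigma_2 = 38 * 0.1115 = 4.24 MPa

4.24 MPa


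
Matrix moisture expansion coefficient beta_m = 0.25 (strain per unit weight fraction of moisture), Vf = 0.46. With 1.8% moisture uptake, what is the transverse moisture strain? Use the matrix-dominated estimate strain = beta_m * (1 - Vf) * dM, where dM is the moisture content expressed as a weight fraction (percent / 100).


dM = 1.8/100 = 0.018
strain = beta_m * (1-Vf) * dM = 0.25 * 0.54 * 0.018 = 0.00243

0.00243


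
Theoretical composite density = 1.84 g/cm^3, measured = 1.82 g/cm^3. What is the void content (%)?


Void% = (rho_theo - rho_actual)/rho_theo * 100 = (1.84 - 1.82)/1.84 * 100 = 1.09%

1.09%


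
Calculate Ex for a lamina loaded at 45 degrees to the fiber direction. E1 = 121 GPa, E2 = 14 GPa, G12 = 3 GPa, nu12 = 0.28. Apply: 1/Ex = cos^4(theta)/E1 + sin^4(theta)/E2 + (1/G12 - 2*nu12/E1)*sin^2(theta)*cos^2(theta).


cos^4(45) = 0.25, sin^4(45) = 0.25, sin^2(45)*cos^2(45) = 0.25
1/G12 - 2*nu12/E1 = 1/3 - 2*0.28/121 = 0.328705 GPa^-1
1/Ex = 0.25/121 + 0.25/14 + 0.328705*0.25 = 0.1020996 GPa^-1
Ex = 9.79 GPa

9.79 GPa


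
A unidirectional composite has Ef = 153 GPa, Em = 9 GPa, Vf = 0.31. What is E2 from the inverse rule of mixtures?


1/E2 = Vf/Ef + (1-Vf)/Em = 0.31/153 + 0.69/9
E2 = 12.71 GPa

12.71 GPa


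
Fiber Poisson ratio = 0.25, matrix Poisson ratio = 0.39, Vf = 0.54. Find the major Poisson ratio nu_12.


nu_12 = nu_f*Vf + nu_m*(1-Vf) = 0.25*0.54 + 0.39*0.46 = 0.3144

0.3144


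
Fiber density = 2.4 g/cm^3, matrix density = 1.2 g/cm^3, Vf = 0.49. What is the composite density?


rho_c = rho_f*Vf + rho_m*(1-Vf) = 2.4*0.49 + 1.2*0.51 = 1.788 g/cm^3

1.788 g/cm^3


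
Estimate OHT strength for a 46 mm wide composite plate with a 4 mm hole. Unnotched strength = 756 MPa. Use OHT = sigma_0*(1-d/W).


OHT = sigma_0*(1-d/W) = 756*(1-4/46) = 690.3 MPa

690.3 MPa


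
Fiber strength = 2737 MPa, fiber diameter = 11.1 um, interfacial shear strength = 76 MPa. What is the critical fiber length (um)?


Lc = sigma_f * d / (2 * tau_i) = 2737 * 11.1 / (2 * 76) = 199.9 um

199.9 um


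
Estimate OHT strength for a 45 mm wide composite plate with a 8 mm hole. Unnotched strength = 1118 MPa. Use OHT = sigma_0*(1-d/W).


OHT = sigma_0*(1-d/W) = 1118*(1-8/45) = 919.2 MPa

919.2 MPa


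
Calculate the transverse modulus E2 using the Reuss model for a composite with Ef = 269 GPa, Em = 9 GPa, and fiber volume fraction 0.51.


1/E2 = Vf/Ef + (1-Vf)/Em = 0.51/269 + 0.49/9
E2 = 17.75 GPa

17.75 GPa


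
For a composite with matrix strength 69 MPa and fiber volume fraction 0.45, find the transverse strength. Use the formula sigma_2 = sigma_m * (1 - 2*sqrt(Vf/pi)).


factor = 1 - 2*sqrt(0.45/pi) = 0.2431
sigma_2 = 69 * 0.2431 = 16.77 MPa

16.77 MPa


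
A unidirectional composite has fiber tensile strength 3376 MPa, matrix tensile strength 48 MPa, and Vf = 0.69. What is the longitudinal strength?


sigma_1 = sigma_f*Vf + sigma_m*(1-Vf) = 3376*0.69 + 48*0.31 = 2344.3 MPa

2344.3 MPa


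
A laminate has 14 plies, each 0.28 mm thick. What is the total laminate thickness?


h = n * t_ply = 14 * 0.28 = 3.92 mm

3.92 mm


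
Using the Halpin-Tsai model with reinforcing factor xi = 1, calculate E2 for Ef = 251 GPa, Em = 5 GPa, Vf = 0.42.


eta = (Ef/Em - 1)/(Ef/Em + xi) = (50.2 - 1)/(50.2 + 1) = 0.9609
E2 = Em*(1+xi*eta*Vf)/(1-eta*Vf) = 11.77 GPa

11.77 GPa


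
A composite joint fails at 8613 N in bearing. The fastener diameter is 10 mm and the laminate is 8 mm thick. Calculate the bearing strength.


sigma_br = F/(d*h) = 8613/(10*8) = 107.7 MPa

107.7 MPa


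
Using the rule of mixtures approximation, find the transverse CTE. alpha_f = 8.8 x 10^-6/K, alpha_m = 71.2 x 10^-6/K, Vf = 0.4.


alpha_2 = alpha_f*Vf + alpha_m*(1-Vf) = 8.8*0.4 + 71.2*0.6 = 46.2 x 10^-6/K

46.2 x 10^-6/K


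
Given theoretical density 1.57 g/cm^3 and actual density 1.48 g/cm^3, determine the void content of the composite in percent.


Void% = (rho_theo - rho_actual)/rho_theo * 100 = (1.57 - 1.48)/1.57 * 100 = 5.73%

5.73%


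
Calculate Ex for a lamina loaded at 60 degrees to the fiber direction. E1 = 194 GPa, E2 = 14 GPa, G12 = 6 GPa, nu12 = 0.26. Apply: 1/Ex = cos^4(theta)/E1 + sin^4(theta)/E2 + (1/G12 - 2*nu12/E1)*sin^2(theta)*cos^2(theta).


cos^4(60) = 0.0625, sin^4(60) = 0.5625, sin^2(60)*cos^2(60) = 0.1875
1/G12 - 2*nu12/E1 = 1/6 - 2*0.26/194 = 0.163986 GPa^-1
1/Ex = 0.0625/194 + 0.5625/14 + 0.163986*0.1875 = 0.0712482 GPa^-1
Ex = 14.04 GPa

14.04 GPa


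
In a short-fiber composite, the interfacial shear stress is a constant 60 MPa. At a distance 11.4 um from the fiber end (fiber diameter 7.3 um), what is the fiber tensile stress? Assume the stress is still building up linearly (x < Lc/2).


Force balance: sigma_f * (pi*d^2/4) = tau * (pi*d) * x  ->  sigma_f = 4 * tau * x / d
sigma_f = 4 * 60 * 11.4 / 7.3 = 374.8 MPa

374.8 MPa


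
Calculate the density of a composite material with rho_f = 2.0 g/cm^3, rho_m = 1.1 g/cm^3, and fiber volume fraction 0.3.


rho_c = rho_f*Vf + rho_m*(1-Vf) = 2.0*0.3 + 1.1*0.7 = 1.37 g/cm^3

1.37 g/cm^3


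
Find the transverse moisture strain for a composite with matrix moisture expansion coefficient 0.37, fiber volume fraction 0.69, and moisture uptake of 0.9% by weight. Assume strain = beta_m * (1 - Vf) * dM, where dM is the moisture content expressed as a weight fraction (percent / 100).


dM = 0.9/100 = 0.009
strain = beta_m * (1-Vf) * dM = 0.37 * 0.31 * 0.009 = 0.0010323

0.0010323


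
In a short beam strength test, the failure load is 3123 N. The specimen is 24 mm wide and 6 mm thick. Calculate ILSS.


ILSS = 3F/(4bh) = 3*3123/(4*24*6) = 16.27 MPa

16.27 MPa


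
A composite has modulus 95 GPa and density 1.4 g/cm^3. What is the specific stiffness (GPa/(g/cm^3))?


Specific stiffness = E/rho = 95/1.4 = 67.9 GPa/(g/cm^3)

67.9 GPa/(g/cm^3)


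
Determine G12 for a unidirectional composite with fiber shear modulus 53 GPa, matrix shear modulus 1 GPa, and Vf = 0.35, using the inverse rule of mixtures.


1/G12 = Vf/Gf + (1-Vf)/Gm = 0.35/53 + 0.65/1
G12 = 1.52 GPa

1.52 GPa


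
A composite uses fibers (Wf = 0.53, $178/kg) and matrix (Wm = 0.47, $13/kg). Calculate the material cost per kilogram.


Cost = cost_f*Wf + cost_m*Wm = 178*0.53 + 13*0.47 = $100.45/kg

$100.45/kg


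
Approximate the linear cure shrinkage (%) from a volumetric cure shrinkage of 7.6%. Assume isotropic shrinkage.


Linear shrinkage ≈ vol_shrink/3 = 7.6/3 = 2.533%

2.533%


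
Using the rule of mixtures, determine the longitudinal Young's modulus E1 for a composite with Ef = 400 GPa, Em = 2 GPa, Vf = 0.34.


E1 = Ef*Vf + Em*(1-Vf) = 400*0.34 + 2*0.66 = 137.32 GPa

137.32 GPa


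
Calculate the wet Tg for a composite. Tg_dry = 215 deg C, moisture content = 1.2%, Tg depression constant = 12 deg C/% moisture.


Tg_wet = Tg_dry - k*moisture = 215 - 12*1.2 = 200.6 deg C

200.6 deg C


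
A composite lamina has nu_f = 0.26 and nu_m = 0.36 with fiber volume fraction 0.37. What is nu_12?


nu_12 = nu_f*Vf + nu_m*(1-Vf) = 0.26*0.37 + 0.36*0.63 = 0.323

0.323


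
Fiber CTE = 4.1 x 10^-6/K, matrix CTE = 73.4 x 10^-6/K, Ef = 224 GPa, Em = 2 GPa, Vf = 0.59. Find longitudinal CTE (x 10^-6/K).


E1 = Ef*Vf + Em*(1-Vf) = 132.98
alpha_1 = (alpha_f*Ef*Vf + alpha_m*Em*(1-Vf))/E1 = 4.53 x 10^-6/K

4.53 x 10^-6/K


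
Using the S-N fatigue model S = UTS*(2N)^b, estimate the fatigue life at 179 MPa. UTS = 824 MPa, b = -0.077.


N = 0.5 * (S/UTS)^(1/b) = 0.5 * (179/824)^(1/-0.077) = 2.0433e+08 cycles

2.0433e+08 cycles


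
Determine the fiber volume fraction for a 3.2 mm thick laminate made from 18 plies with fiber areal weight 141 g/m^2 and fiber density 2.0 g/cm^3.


Vf = n * FAW / (rho_f * h * 1000) = 18 * 141 / (2.0 * 3.2 * 1000) = 0.3966

0.3966


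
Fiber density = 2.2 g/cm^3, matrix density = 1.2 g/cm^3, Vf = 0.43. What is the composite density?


rho_c = rho_f*Vf + rho_m*(1-Vf) = 2.2*0.43 + 1.2*0.57 = 1.63 g/cm^3

1.63 g/cm^3


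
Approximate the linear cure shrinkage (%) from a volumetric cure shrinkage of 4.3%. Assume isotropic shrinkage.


Linear shrinkage ≈ vol_shrink/3 = 4.3/3 = 1.433%

1.433%


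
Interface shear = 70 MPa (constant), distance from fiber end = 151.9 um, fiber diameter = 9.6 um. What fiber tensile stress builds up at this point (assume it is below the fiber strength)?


Force balance: sigma_f * (pi*d^2/4) = tau * (pi*d) * x  ->  sigma_f = 4 * tau * x / d
sigma_f = 4 * 70 * 151.9 / 9.6 = 4430.4 MPa

4430.4 MPa


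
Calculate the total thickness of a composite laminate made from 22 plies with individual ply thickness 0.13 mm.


h = n * t_ply = 22 * 0.13 = 2.86 mm

2.86 mm


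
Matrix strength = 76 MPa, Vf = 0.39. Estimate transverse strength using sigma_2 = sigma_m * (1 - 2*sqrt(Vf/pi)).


factor = 1 - 2*sqrt(0.39/pi) = 0.2953
sigma_2 = 76 * 0.2953 = 22.44 MPa

22.44 MPa


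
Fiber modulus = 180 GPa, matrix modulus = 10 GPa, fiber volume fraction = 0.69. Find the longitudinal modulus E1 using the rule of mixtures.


E1 = Ef*Vf + Em*(1-Vf) = 180*0.69 + 10*0.31 = 127.3 GPa

127.3 GPa


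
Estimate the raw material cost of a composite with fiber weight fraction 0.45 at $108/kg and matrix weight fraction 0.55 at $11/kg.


Cost = cost_f*Wf + cost_m*Wm = 108*0.45 + 11*0.55 = $54.65/kg

$54.65/kg


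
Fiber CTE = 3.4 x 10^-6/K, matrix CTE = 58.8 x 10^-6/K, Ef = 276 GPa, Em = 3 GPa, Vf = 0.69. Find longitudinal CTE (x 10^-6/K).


E1 = Ef*Vf + Em*(1-Vf) = 191.37
alpha_1 = (alpha_f*Ef*Vf + alpha_m*Em*(1-Vf))/E1 = 3.67 x 10^-6/K

3.67 x 10^-6/K


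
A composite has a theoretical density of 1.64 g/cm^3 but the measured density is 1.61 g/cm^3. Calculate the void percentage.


Void% = (rho_theo - rho_actual)/rho_theo * 100 = (1.64 - 1.61)/1.64 * 100 = 1.83%

1.83%


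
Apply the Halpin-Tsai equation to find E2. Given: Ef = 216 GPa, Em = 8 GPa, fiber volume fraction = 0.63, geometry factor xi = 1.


eta = (Ef/Em - 1)/(Ef/Em + xi) = (27.0 - 1)/(27.0 + 1) = 0.9286
E2 = Em*(1+xi*eta*Vf)/(1-eta*Vf) = 30.55 GPa

30.55 GPa


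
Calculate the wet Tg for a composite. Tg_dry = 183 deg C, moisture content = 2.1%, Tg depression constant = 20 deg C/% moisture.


Tg_wet = Tg_dry - k*moisture = 183 - 20*2.1 = 141.0 deg C

141.0 deg C


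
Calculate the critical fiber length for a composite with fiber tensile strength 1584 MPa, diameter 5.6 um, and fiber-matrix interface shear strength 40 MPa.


Lc = sigma_f * d / (2 * tau_i) = 1584 * 5.6 / (2 * 40) = 110.9 um

110.9 um


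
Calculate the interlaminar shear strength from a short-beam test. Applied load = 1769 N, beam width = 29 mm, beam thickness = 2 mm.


ILSS = 3F/(4bh) = 3*1769/(4*29*2) = 22.88 MPa

22.88 MPa


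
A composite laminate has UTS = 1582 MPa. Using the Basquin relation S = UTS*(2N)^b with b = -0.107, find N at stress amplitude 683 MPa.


N = 0.5 * (S/UTS)^(1/b) = 0.5 * (683/1582)^(1/-0.107) = 1282.8706 cycles

1282.8706 cycles


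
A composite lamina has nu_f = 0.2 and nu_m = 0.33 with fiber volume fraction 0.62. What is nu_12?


nu_12 = nu_f*Vf + nu_m*(1-Vf) = 0.2*0.62 + 0.33*0.38 = 0.2494

0.2494


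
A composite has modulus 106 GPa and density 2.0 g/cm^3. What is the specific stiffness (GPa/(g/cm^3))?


Specific stiffness = E/rho = 106/2.0 = 53.0 GPa/(g/cm^3)

53.0 GPa/(g/cm^3)


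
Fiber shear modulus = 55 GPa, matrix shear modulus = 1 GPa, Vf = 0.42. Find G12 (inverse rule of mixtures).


1/G12 = Vf/Gf + (1-Vf)/Gm = 0.42/55 + 0.58/1
G12 = 1.7 GPa

1.7 GPa


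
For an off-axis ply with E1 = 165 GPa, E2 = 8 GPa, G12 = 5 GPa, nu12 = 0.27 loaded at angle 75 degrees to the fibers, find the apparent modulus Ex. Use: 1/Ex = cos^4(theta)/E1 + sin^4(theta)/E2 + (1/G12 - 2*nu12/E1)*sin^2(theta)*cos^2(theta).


cos^4(75) = 0.004487, sin^4(75) = 0.870513, sin^2(75)*cos^2(75) = 0.0625
1/G12 - 2*nu12/E1 = 1/5 - 2*0.27/165 = 0.196727 GPa^-1
1/Ex = 0.004487/165 + 0.870513/8 + 0.196727*0.0625 = 0.1211367 GPa^-1
Ex = 8.26 GPa

8.26 GPa


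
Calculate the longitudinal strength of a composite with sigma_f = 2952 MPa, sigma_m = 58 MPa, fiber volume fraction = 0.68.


sigma_1 = sigma_f*Vf + sigma_m*(1-Vf) = 2952*0.68 + 58*0.32 = 2025.9 MPa

2025.9 MPa


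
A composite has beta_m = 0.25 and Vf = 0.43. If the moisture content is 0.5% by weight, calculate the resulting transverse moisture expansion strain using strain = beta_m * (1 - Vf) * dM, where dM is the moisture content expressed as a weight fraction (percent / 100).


dM = 0.5/100 = 0.005
strain = beta_m * (1-Vf) * dM = 0.25 * 0.57 * 0.005 = 0.0007125

0.0007125


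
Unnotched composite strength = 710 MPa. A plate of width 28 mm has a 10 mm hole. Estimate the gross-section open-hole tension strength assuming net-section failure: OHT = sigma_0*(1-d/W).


OHT = sigma_0*(1-d/W) = 710*(1-10/28) = 456.4 MPa

456.4 MPa


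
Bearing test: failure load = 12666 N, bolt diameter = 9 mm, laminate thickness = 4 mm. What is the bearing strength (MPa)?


sigma_br = F/(d*h) = 12666/(9*4) = 351.8 MPa

351.8 MPa


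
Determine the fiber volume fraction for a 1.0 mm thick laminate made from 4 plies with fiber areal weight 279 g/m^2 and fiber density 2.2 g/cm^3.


Vf = n * FAW / (rho_f * h * 1000) = 4 * 279 / (2.2 * 1.0 * 1000) = 0.5073

0.5073


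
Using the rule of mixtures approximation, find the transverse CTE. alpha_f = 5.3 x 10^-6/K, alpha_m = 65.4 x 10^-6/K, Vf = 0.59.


alpha_2 = alpha_f*Vf + alpha_m*(1-Vf) = 5.3*0.59 + 65.4*0.41 = 29.9 x 10^-6/K

29.9 x 10^-6/K


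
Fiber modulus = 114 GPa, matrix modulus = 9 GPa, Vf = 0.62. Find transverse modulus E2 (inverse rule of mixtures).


1/E2 = Vf/Ef + (1-Vf)/Em = 0.62/114 + 0.38/9
E2 = 20.98 GPa

20.98 GPa


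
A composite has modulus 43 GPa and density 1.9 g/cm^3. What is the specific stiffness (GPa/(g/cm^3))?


Specific stiffness = E/rho = 43/1.9 = 22.6 GPa/(g/cm^3)

22.6 GPa/(g/cm^3)


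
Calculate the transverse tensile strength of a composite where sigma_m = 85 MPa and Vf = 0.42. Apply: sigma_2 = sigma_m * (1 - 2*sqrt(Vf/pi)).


factor = 1 - 2*sqrt(0.42/pi) = 0.2687
sigma_2 = 85 * 0.2687 = 22.84 MPa

22.84 MPa


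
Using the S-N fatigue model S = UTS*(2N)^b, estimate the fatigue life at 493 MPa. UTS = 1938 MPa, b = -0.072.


N = 0.5 * (S/UTS)^(1/b) = 0.5 * (493/1938)^(1/-0.072) = 9.0367e+07 cycles

9.0367e+07 cycles


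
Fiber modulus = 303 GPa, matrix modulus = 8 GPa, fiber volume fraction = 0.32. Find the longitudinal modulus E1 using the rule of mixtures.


E1 = Ef*Vf + Em*(1-Vf) = 303*0.32 + 8*0.68 = 102.4 GPa

102.4 GPa


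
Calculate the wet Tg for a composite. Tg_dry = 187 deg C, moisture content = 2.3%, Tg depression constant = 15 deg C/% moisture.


Tg_wet = Tg_dry - k*moisture = 187 - 15*2.3 = 152.5 deg C

152.5 deg C


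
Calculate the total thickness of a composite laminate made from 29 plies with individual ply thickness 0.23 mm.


h = n * t_ply = 29 * 0.23 = 6.67 mm

6.67 mm


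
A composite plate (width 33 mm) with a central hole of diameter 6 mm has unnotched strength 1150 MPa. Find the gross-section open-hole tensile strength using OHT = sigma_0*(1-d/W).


OHT = sigma_0*(1-d/W) = 1150*(1-6/33) = 940.9 MPa

940.9 MPa


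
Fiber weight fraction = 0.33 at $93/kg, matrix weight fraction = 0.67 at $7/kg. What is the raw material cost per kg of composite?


Cost = cost_f*Wf + cost_m*Wm = 93*0.33 + 7*0.67 = $35.38/kg

$35.38/kg


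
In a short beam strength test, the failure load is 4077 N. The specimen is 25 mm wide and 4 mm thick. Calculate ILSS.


ILSS = 3F/(4bh) = 3*4077/(4*25*4) = 30.58 MPa

30.58 MPa


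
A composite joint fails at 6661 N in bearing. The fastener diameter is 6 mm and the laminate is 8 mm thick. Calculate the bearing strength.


sigma_br = F/(d*h) = 6661/(6*8) = 138.8 MPa

138.8 MPa


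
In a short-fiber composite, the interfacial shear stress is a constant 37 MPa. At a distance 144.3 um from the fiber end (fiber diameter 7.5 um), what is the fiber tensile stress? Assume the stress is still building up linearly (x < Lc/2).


Force balance: sigma_f * (pi*d^2/4) = tau * (pi*d) * x  ->  sigma_f = 4 * tau * x / d
sigma_f = 4 * 37 * 144.3 / 7.5 = 2847.5 MPa

2847.5 MPa
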